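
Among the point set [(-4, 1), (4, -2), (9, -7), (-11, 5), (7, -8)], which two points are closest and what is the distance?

Computing all pairwise distances among 5 points:

d((-4, 1), (4, -2)) = 8.544
d((-4, 1), (9, -7)) = 15.2643
d((-4, 1), (-11, 5)) = 8.0623
d((-4, 1), (7, -8)) = 14.2127
d((4, -2), (9, -7)) = 7.0711
d((4, -2), (-11, 5)) = 16.5529
d((4, -2), (7, -8)) = 6.7082
d((9, -7), (-11, 5)) = 23.3238
d((9, -7), (7, -8)) = 2.2361 <-- minimum
d((-11, 5), (7, -8)) = 22.2036

Closest pair: (9, -7) and (7, -8) with distance 2.2361

The closest pair is (9, -7) and (7, -8) with Euclidean distance 2.2361. For 5 points, brute-force pairwise comparison is shown above. For large n, the divide-and-conquer algorithm (sort by x, recurse on halves, check the dividing strip) achieves O(n log n).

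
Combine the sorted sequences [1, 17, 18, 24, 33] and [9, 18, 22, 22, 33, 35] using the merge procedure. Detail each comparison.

Merging process:

Compare 1 vs 9: take 1 from left. Merged: [1]
Compare 17 vs 9: take 9 from right. Merged: [1, 9]
Compare 17 vs 18: take 17 from left. Merged: [1, 9, 17]
Compare 18 vs 18: take 18 from left. Merged: [1, 9, 17, 18]
Compare 24 vs 18: take 18 from right. Merged: [1, 9, 17, 18, 18]
Compare 24 vs 22: take 22 from right. Merged: [1, 9, 17, 18, 18, 22]
Compare 24 vs 22: take 22 from right. Merged: [1, 9, 17, 18, 18, 22, 22]
Compare 24 vs 33: take 24 from left. Merged: [1, 9, 17, 18, 18, 22, 22, 24]
Compare 33 vs 33: take 33 from left. Merged: [1, 9, 17, 18, 18, 22, 22, 24, 33]
Append remaining from right: [33, 35]. Merged: [1, 9, 17, 18, 18, 22, 22, 24, 33, 33, 35]

Final merged array: [1, 9, 17, 18, 18, 22, 22, 24, 33, 33, 35]
Total comparisons: 9

The merged array is [1, 9, 17, 18, 18, 22, 22, 24, 33, 33, 35], requiring 9 comparisons. The merge step runs in O(n) time where n is the total number of elements.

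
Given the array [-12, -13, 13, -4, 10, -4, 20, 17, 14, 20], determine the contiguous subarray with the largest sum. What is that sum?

Using Kadane's algorithm on [-12, -13, 13, -4, 10, -4, 20, 17, 14, 20]:

Scanning through the array:
Position 1 (value -13): max_ending_here = -13, max_so_far = -12
Position 2 (value 13): max_ending_here = 13, max_so_far = 13
Position 3 (value -4): max_ending_here = 9, max_so_far = 13
Position 4 (value 10): max_ending_here = 19, max_so_far = 19
Position 5 (value -4): max_ending_here = 15, max_so_far = 19
Position 6 (value 20): max_ending_here = 35, max_so_far = 35
Position 7 (value 17): max_ending_here = 52, max_so_far = 52
Position 8 (value 14): max_ending_here = 66, max_so_far = 66
Position 9 (value 20): max_ending_here = 86, max_so_far = 86

Maximum subarray: [13, -4, 10, -4, 20, 17, 14, 20]
Maximum sum: 86

The maximum subarray is [13, -4, 10, -4, 20, 17, 14, 20] with sum 86. This subarray runs from index 2 to index 9.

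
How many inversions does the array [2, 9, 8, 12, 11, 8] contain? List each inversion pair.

Finding inversions in [2, 9, 8, 12, 11, 8]:

(1, 2): arr[1]=9 > arr[2]=8
(1, 5): arr[1]=9 > arr[5]=8
(3, 4): arr[3]=12 > arr[4]=11
(3, 5): arr[3]=12 > arr[5]=8
(4, 5): arr[4]=11 > arr[5]=8

Total inversions: 5

The array has 5 inversion(s): (1,2), (1,5), (3,4), (3,5), (4,5). Each pair (i,j) satisfies i < j and arr[i] > arr[j].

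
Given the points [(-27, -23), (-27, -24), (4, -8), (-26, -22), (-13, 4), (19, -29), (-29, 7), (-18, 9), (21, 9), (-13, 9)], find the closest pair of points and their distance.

Computing all pairwise distances among 10 points:

d((-27, -23), (-27, -24)) = 1.0 <-- minimum
d((-27, -23), (4, -8)) = 34.4384
d((-27, -23), (-26, -22)) = 1.4142
d((-27, -23), (-13, 4)) = 30.4138
d((-27, -23), (19, -29)) = 46.3897
d((-27, -23), (-29, 7)) = 30.0666
d((-27, -23), (-18, 9)) = 33.2415
d((-27, -23), (21, 9)) = 57.6888
d((-27, -23), (-13, 9)) = 34.9285
d((-27, -24), (4, -8)) = 34.8855
d((-27, -24), (-26, -22)) = 2.2361
d((-27, -24), (-13, 4)) = 31.305
d((-27, -24), (19, -29)) = 46.2709
d((-27, -24), (-29, 7)) = 31.0644
d((-27, -24), (-18, 9)) = 34.2053
d((-27, -24), (21, 9)) = 58.2495
d((-27, -24), (-13, 9)) = 35.8469
d((4, -8), (-26, -22)) = 33.1059
d((4, -8), (-13, 4)) = 20.8087
d((4, -8), (19, -29)) = 25.807
d((4, -8), (-29, 7)) = 36.2491
d((4, -8), (-18, 9)) = 27.8029
d((4, -8), (21, 9)) = 24.0416
d((4, -8), (-13, 9)) = 24.0416
d((-26, -22), (-13, 4)) = 29.0689
d((-26, -22), (19, -29)) = 45.5412
d((-26, -22), (-29, 7)) = 29.1548
d((-26, -22), (-18, 9)) = 32.0156
d((-26, -22), (21, 9)) = 56.3028
d((-26, -22), (-13, 9)) = 33.6155
d((-13, 4), (19, -29)) = 45.9674
d((-13, 4), (-29, 7)) = 16.2788
d((-13, 4), (-18, 9)) = 7.0711
d((-13, 4), (21, 9)) = 34.3657
d((-13, 4), (-13, 9)) = 5.0
d((19, -29), (-29, 7)) = 60.0
d((19, -29), (-18, 9)) = 53.0377
d((19, -29), (21, 9)) = 38.0526
d((19, -29), (-13, 9)) = 49.679
d((-29, 7), (-18, 9)) = 11.1803
d((-29, 7), (21, 9)) = 50.04
d((-29, 7), (-13, 9)) = 16.1245
d((-18, 9), (21, 9)) = 39.0
d((-18, 9), (-13, 9)) = 5.0
d((21, 9), (-13, 9)) = 34.0

Closest pair: (-27, -23) and (-27, -24) with distance 1.0

The closest pair is (-27, -23) and (-27, -24) with Euclidean distance 1.0. For 10 points, brute-force pairwise comparison is shown above. For large n, the divide-and-conquer algorithm (sort by x, recurse on halves, check the dividing strip) achieves O(n log n).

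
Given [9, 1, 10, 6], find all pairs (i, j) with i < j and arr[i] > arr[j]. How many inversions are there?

Finding inversions in [9, 1, 10, 6]:

(0, 1): arr[0]=9 > arr[1]=1
(0, 3): arr[0]=9 > arr[3]=6
(2, 3): arr[2]=10 > arr[3]=6

Total inversions: 3

The array has 3 inversion(s): (0,1), (0,3), (2,3). Each pair (i,j) satisfies i < j and arr[i] > arr[j].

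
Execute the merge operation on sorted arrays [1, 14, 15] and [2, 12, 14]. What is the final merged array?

Merging process:

Compare 1 vs 2: take 1 from left. Merged: [1]
Compare 14 vs 2: take 2 from right. Merged: [1, 2]
Compare 14 vs 12: take 12 from right. Merged: [1, 2, 12]
Compare 14 vs 14: take 14 from left. Merged: [1, 2, 12, 14]
Compare 15 vs 14: take 14 from right. Merged: [1, 2, 12, 14, 14]
Append remaining from left: [15]. Merged: [1, 2, 12, 14, 14, 15]

Final merged array: [1, 2, 12, 14, 14, 15]
Total comparisons: 5

The merged array is [1, 2, 12, 14, 14, 15], requiring 5 comparisons. The merge step runs in O(n) time where n is the total number of elements.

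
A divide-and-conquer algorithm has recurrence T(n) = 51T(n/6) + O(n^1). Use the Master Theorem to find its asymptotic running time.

Master Theorem for T(n) = 51T(n/6) + O(n^1):

a = 51, b = 6, c = 1
log_b(a) = log_6(51) = 2.1944

Case 1: c = 1 < log_6(51) = 2.1944
T(n) = O(n^(log_6 51))

For T(n) = 51T(n/6) + O(n^1): log_6(51) = 2.1944. This is Case 1 of the Master Theorem (c < log_b(a), work dominated by leaves), giving O(n^(log_6 51)).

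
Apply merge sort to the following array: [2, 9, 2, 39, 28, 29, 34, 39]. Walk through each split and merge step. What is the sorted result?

Merge sort trace:

Split: [2, 9, 2, 39, 28, 29, 34, 39] -> [2, 9, 2, 39] and [28, 29, 34, 39]
  Split: [2, 9, 2, 39] -> [2, 9] and [2, 39]
    Split: [2, 9] -> [2] and [9]
    Merge: [2] + [9] -> [2, 9]
    Split: [2, 39] -> [2] and [39]
    Merge: [2] + [39] -> [2, 39]
  Merge: [2, 9] + [2, 39] -> [2, 2, 9, 39]
  Split: [28, 29, 34, 39] -> [28, 29] and [34, 39]
    Split: [28, 29] -> [28] and [29]
    Merge: [28] + [29] -> [28, 29]
    Split: [34, 39] -> [34] and [39]
    Merge: [34] + [39] -> [34, 39]
  Merge: [28, 29] + [34, 39] -> [28, 29, 34, 39]
Merge: [2, 2, 9, 39] + [28, 29, 34, 39] -> [2, 2, 9, 28, 29, 34, 39, 39]

Final sorted array: [2, 2, 9, 28, 29, 34, 39, 39]

The merge sort proceeds by recursively splitting the array and merging sorted halves.
After all merges, the sorted array is [2, 2, 9, 28, 29, 34, 39, 39].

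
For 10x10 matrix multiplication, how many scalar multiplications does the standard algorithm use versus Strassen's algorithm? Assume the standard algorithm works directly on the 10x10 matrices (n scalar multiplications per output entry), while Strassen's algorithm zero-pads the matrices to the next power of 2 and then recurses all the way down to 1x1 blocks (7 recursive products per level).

Matrix multiplication for 10x10 matrices:

Strassen's algorithm requires power-of-2 dimensions. Pad 10x10 to 16x16 (next power of 2).

Standard algorithm: 10^3 = 1000 multiplications
Strassen's algorithm: 7^(log2(16)) = 7^4 = 2401 multiplications
Difference: 1000 - 2401 = -1401 (Strassen uses MORE here due to padding overhead — for small or just-over-power-of-2 n, padding can outweigh the per-level savings)

Standard: 1000 multiplications (10^3). Strassen: 2401 multiplications (7^4, after padding to 16x16). Strassen reduces 8 recursive multiplications to 7 at each level.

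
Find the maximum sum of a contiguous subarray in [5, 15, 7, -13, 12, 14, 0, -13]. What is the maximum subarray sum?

Using Kadane's algorithm on [5, 15, 7, -13, 12, 14, 0, -13]:

Scanning through the array:
Position 1 (value 15): max_ending_here = 20, max_so_far = 20
Position 2 (value 7): max_ending_here = 27, max_so_far = 27
Position 3 (value -13): max_ending_here = 14, max_so_far = 27
Position 4 (value 12): max_ending_here = 26, max_so_far = 27
Position 5 (value 14): max_ending_here = 40, max_so_far = 40
Position 6 (value 0): max_ending_here = 40, max_so_far = 40
Position 7 (value -13): max_ending_here = 27, max_so_far = 40

Maximum subarray: [5, 15, 7, -13, 12, 14]
Maximum sum: 40

The maximum subarray is [5, 15, 7, -13, 12, 14] with sum 40. This subarray runs from index 0 to index 5.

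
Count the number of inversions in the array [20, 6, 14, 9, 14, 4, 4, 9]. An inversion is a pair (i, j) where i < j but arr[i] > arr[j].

Finding inversions in [20, 6, 14, 9, 14, 4, 4, 9]:

(0, 1): arr[0]=20 > arr[1]=6
(0, 2): arr[0]=20 > arr[2]=14
(0, 3): arr[0]=20 > arr[3]=9
(0, 4): arr[0]=20 > arr[4]=14
(0, 5): arr[0]=20 > arr[5]=4
(0, 6): arr[0]=20 > arr[6]=4
(0, 7): arr[0]=20 > arr[7]=9
(1, 5): arr[1]=6 > arr[5]=4
(1, 6): arr[1]=6 > arr[6]=4
(2, 3): arr[2]=14 > arr[3]=9
(2, 5): arr[2]=14 > arr[5]=4
(2, 6): arr[2]=14 > arr[6]=4
(2, 7): arr[2]=14 > arr[7]=9
(3, 5): arr[3]=9 > arr[5]=4
(3, 6): arr[3]=9 > arr[6]=4
(4, 5): arr[4]=14 > arr[5]=4
(4, 6): arr[4]=14 > arr[6]=4
(4, 7): arr[4]=14 > arr[7]=9

Total inversions: 18

The array has 18 inversion(s): (0,1), (0,2), (0,3), (0,4), (0,5), (0,6), (0,7), (1,5), (1,6), (2,3), (2,5), (2,6), (2,7), (3,5), (3,6), (4,5), (4,6), (4,7). Each pair (i,j) satisfies i < j and arr[i] > arr[j].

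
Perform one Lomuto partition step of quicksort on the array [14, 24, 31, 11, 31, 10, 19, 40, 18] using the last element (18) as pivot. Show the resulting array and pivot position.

Lomuto partition with pivot = 18:

Initial array: [14, 24, 31, 11, 31, 10, 19, 40, 18]

arr[0]=14 <= 18: swap with position 0, array becomes [14, 24, 31, 11, 31, 10, 19, 40, 18]
arr[1]=24 > 18: no swap
arr[2]=31 > 18: no swap
arr[3]=11 <= 18: swap with position 1, array becomes [14, 11, 31, 24, 31, 10, 19, 40, 18]
arr[4]=31 > 18: no swap
arr[5]=10 <= 18: swap with position 2, array becomes [14, 11, 10, 24, 31, 31, 19, 40, 18]
arr[6]=19 > 18: no swap
arr[7]=40 > 18: no swap

Place pivot at position 3: [14, 11, 10, 18, 31, 31, 19, 40, 24]
Pivot position: 3

After partitioning with pivot 18, the array becomes [14, 11, 10, 18, 31, 31, 19, 40, 24]. The pivot is placed at index 3. All elements to the left of the pivot are <= 18, and all elements to the right are > 18.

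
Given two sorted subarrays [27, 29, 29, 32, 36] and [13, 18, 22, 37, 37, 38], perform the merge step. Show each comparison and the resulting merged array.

Merging process:

Compare 27 vs 13: take 13 from right. Merged: [13]
Compare 27 vs 18: take 18 from right. Merged: [13, 18]
Compare 27 vs 22: take 22 from right. Merged: [13, 18, 22]
Compare 27 vs 37: take 27 from left. Merged: [13, 18, 22, 27]
Compare 29 vs 37: take 29 from left. Merged: [13, 18, 22, 27, 29]
Compare 29 vs 37: take 29 from left. Merged: [13, 18, 22, 27, 29, 29]
Compare 32 vs 37: take 32 from left. Merged: [13, 18, 22, 27, 29, 29, 32]
Compare 36 vs 37: take 36 from left. Merged: [13, 18, 22, 27, 29, 29, 32, 36]
Append remaining from right: [37, 37, 38]. Merged: [13, 18, 22, 27, 29, 29, 32, 36, 37, 37, 38]

Final merged array: [13, 18, 22, 27, 29, 29, 32, 36, 37, 37, 38]
Total comparisons: 8

The merged array is [13, 18, 22, 27, 29, 29, 32, 36, 37, 37, 38], requiring 8 comparisons. The merge step runs in O(n) time where n is the total number of elements.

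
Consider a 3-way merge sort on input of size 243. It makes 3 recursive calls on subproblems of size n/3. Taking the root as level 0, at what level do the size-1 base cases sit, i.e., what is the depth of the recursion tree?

For divide and conquer with division factor 3:

Problem sizes at each level:
Level 0: 243
Level 1: 81
Level 2: 27
Level 3: 9
Level 4: 3
Level 5: 1

The root is level 0 and the size-1 base case is level 5 (the tree spans levels 0 through 5, i.e. 6 levels counting the root), so the depth is the number of divisions: log_3(243) = 5

The recursion tree depth is log_3(243) = 5. At each level, the problem size is divided by 3, so it takes 5 divisions to reduce to a base case of size 1. The algorithm makes 3 recursive calls at each level.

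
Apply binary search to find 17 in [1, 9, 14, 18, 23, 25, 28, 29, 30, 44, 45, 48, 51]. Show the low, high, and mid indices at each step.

Binary search for 17 in [1, 9, 14, 18, 23, 25, 28, 29, 30, 44, 45, 48, 51]:

lo=0, hi=12, mid=6, arr[mid]=28 -> 28 > 17, search left half
lo=0, hi=5, mid=2, arr[mid]=14 -> 14 < 17, search right half
lo=3, hi=5, mid=4, arr[mid]=23 -> 23 > 17, search left half
lo=3, hi=3, mid=3, arr[mid]=18 -> 18 > 17, search left half
lo=3 > hi=2, target 17 not found

Binary search determines that 17 is not in the array after 4 comparisons. The search space was exhausted without finding the target.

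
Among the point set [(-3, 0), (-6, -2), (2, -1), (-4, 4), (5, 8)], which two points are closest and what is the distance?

Computing all pairwise distances among 5 points:

d((-3, 0), (-6, -2)) = 3.6056 <-- minimum
d((-3, 0), (2, -1)) = 5.099
d((-3, 0), (-4, 4)) = 4.1231
d((-3, 0), (5, 8)) = 11.3137
d((-6, -2), (2, -1)) = 8.0623
d((-6, -2), (-4, 4)) = 6.3246
d((-6, -2), (5, 8)) = 14.8661
d((2, -1), (-4, 4)) = 7.8102
d((2, -1), (5, 8)) = 9.4868
d((-4, 4), (5, 8)) = 9.8489

Closest pair: (-3, 0) and (-6, -2) with distance 3.6056

The closest pair is (-3, 0) and (-6, -2) with Euclidean distance 3.6056. For 5 points, brute-force pairwise comparison is shown above. For large n, the divide-and-conquer algorithm (sort by x, recurse on halves, check the dividing strip) achieves O(n log n).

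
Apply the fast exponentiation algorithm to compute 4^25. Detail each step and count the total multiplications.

Computing 4^25 by squaring (build up from 4^1; each line after the first costs one multiplication):

4^1 = 4
4^2 = (4^1)^2 = 4^2 = 16
4^3 = 4 * 4^2 = 4 * 16 = 64
4^6 = (4^3)^2 = 64^2 = 4096
4^12 = (4^6)^2 = 4096^2 = 16777216
4^24 = (4^12)^2 = 16777216^2 = 281474976710656
4^25 = 4 * 4^24 = 4 * 281474976710656 = 1125899906842624

Result: 1125899906842624
Multiplications needed: 6 (6 lines after 4^1)

4^25 = 1125899906842624. Using exponentiation by squaring, this requires 6 multiplications. The key idea: if the exponent is even, square the half-power; if odd, multiply by the base once.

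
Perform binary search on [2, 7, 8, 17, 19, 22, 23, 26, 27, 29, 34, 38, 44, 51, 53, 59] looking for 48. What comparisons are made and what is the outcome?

Binary search for 48 in [2, 7, 8, 17, 19, 22, 23, 26, 27, 29, 34, 38, 44, 51, 53, 59]:

lo=0, hi=15, mid=7, arr[mid]=26 -> 26 < 48, search right half
lo=8, hi=15, mid=11, arr[mid]=38 -> 38 < 48, search right half
lo=12, hi=15, mid=13, arr[mid]=51 -> 51 > 48, search left half
lo=12, hi=12, mid=12, arr[mid]=44 -> 44 < 48, search right half
lo=13 > hi=12, target 48 not found

Binary search determines that 48 is not in the array after 4 comparisons. The search space was exhausted without finding the target.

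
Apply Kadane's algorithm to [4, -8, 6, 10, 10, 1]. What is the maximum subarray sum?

Using Kadane's algorithm on [4, -8, 6, 10, 10, 1]:

Scanning through the array:
Position 1 (value -8): max_ending_here = -4, max_so_far = 4
Position 2 (value 6): max_ending_here = 6, max_so_far = 6
Position 3 (value 10): max_ending_here = 16, max_so_far = 16
Position 4 (value 10): max_ending_here = 26, max_so_far = 26
Position 5 (value 1): max_ending_here = 27, max_so_far = 27

Maximum subarray: [6, 10, 10, 1]
Maximum sum: 27

The maximum subarray is [6, 10, 10, 1] with sum 27. This subarray runs from index 2 to index 5.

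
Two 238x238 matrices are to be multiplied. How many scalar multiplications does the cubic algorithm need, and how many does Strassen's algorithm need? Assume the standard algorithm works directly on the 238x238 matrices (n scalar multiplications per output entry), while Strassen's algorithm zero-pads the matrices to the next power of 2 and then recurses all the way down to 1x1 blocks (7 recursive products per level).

Matrix multiplication for 238x238 matrices:

Strassen's algorithm requires power-of-2 dimensions. Pad 238x238 to 256x256 (next power of 2).

Standard algorithm: 238^3 = 13481272 multiplications
Strassen's algorithm: 7^(log2(256)) = 7^8 = 5764801 multiplications
Savings: 13481272 - 5764801 = 7716471 multiplications

Standard: 13481272 multiplications (238^3). Strassen: 5764801 multiplications (7^8, after padding to 256x256). Strassen reduces 8 recursive multiplications to 7 at each level.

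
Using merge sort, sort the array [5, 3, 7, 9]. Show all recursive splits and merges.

Merge sort trace:

Split: [5, 3, 7, 9] -> [5, 3] and [7, 9]
  Split: [5, 3] -> [5] and [3]
  Merge: [5] + [3] -> [3, 5]
  Split: [7, 9] -> [7] and [9]
  Merge: [7] + [9] -> [7, 9]
Merge: [3, 5] + [7, 9] -> [3, 5, 7, 9]

Final sorted array: [3, 5, 7, 9]

The merge sort proceeds by recursively splitting the array and merging sorted halves.
After all merges, the sorted array is [3, 5, 7, 9].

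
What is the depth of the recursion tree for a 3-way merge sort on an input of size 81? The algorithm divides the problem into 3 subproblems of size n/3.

For divide and conquer with division factor 3:

Problem sizes at each level:
Level 0: 81
Level 1: 27
Level 2: 9
Level 3: 3
Level 4: 1

The root is level 0 and the size-1 base case is level 4 (the tree spans levels 0 through 4, i.e. 5 levels counting the root), so the depth is the number of divisions: log_3(81) = 4

The recursion tree depth is log_3(81) = 4. At each level, the problem size is divided by 3, so it takes 4 divisions to reduce to a base case of size 1. The algorithm makes 3 recursive calls at each level.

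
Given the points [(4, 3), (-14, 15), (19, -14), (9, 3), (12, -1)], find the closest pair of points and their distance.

Computing all pairwise distances among 5 points:

d((4, 3), (-14, 15)) = 21.6333
d((4, 3), (19, -14)) = 22.6716
d((4, 3), (9, 3)) = 5.0 <-- minimum
d((4, 3), (12, -1)) = 8.9443
d((-14, 15), (19, -14)) = 43.9318
d((-14, 15), (9, 3)) = 25.9422
d((-14, 15), (12, -1)) = 30.5287
d((19, -14), (9, 3)) = 19.7231
d((19, -14), (12, -1)) = 14.7648
d((9, 3), (12, -1)) = 5.0 <-- minimum

Minimum distance: 5.0 (tie among 2 pairs: (4, 3) and (9, 3); (9, 3) and (12, -1))

The minimum Euclidean distance is 5.0. There is a tie: 2 pairs achieve this minimum — (4, 3) and (9, 3); (9, 3) and (12, -1). Any of these is a valid closest pair. For 5 points, brute-force pairwise comparison is shown above. For large n, the divide-and-conquer algorithm (sort by x, recurse on halves, check the dividing strip) achieves O(n log n).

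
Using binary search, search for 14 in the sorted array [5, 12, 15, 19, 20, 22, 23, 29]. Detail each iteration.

Binary search for 14 in [5, 12, 15, 19, 20, 22, 23, 29]:

lo=0, hi=7, mid=3, arr[mid]=19 -> 19 > 14, search left half
lo=0, hi=2, mid=1, arr[mid]=12 -> 12 < 14, search right half
lo=2, hi=2, mid=2, arr[mid]=15 -> 15 > 14, search left half
lo=2 > hi=1, target 14 not found

Binary search determines that 14 is not in the array after 3 comparisons. The search space was exhausted without finding the target.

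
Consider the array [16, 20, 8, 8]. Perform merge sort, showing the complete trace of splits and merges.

Merge sort trace:

Split: [16, 20, 8, 8] -> [16, 20] and [8, 8]
  Split: [16, 20] -> [16] and [20]
  Merge: [16] + [20] -> [16, 20]
  Split: [8, 8] -> [8] and [8]
  Merge: [8] + [8] -> [8, 8]
Merge: [16, 20] + [8, 8] -> [8, 8, 16, 20]

Final sorted array: [8, 8, 16, 20]

The merge sort proceeds by recursively splitting the array and merging sorted halves.
After all merges, the sorted array is [8, 8, 16, 20].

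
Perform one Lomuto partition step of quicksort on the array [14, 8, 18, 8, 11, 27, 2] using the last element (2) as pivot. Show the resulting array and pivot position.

Lomuto partition with pivot = 2:

Initial array: [14, 8, 18, 8, 11, 27, 2]

arr[0]=14 > 2: no swap
arr[1]=8 > 2: no swap
arr[2]=18 > 2: no swap
arr[3]=8 > 2: no swap
arr[4]=11 > 2: no swap
arr[5]=27 > 2: no swap

Place pivot at position 0: [2, 8, 18, 8, 11, 27, 14]
Pivot position: 0

After partitioning with pivot 2, the array becomes [2, 8, 18, 8, 11, 27, 14]. The pivot is placed at index 0. All elements to the left of the pivot are <= 2, and all elements to the right are > 2.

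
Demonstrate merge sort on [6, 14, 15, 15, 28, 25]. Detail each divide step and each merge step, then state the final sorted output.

Merge sort trace:

Split: [6, 14, 15, 15, 28, 25] -> [6, 14, 15] and [15, 28, 25]
  Split: [6, 14, 15] -> [6] and [14, 15]
    Split: [14, 15] -> [14] and [15]
    Merge: [14] + [15] -> [14, 15]
  Merge: [6] + [14, 15] -> [6, 14, 15]
  Split: [15, 28, 25] -> [15] and [28, 25]
    Split: [28, 25] -> [28] and [25]
    Merge: [28] + [25] -> [25, 28]
  Merge: [15] + [25, 28] -> [15, 25, 28]
Merge: [6, 14, 15] + [15, 25, 28] -> [6, 14, 15, 15, 25, 28]

Final sorted array: [6, 14, 15, 15, 25, 28]

The merge sort proceeds by recursively splitting the array and merging sorted halves.
After all merges, the sorted array is [6, 14, 15, 15, 25, 28].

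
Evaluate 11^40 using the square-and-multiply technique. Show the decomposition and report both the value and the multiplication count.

Computing 11^40 by squaring (build up from 11^1; each line after the first costs one multiplication):

11^1 = 11
11^2 = (11^1)^2 = 11^2 = 121
11^4 = (11^2)^2 = 121^2 = 14641
11^5 = 11 * 11^4 = 11 * 14641 = 161051
11^10 = (11^5)^2 = 161051^2 = 25937424601
11^20 = (11^10)^2 = 25937424601^2 = 672749994932560009201
11^40 = (11^20)^2 = 672749994932560009201^2 = 452592555681759518058893560348969204658401

Result: 452592555681759518058893560348969204658401
Multiplications needed: 6 (6 lines after 11^1)

11^40 = 452592555681759518058893560348969204658401. Using exponentiation by squaring, this requires 6 multiplications. The key idea: if the exponent is even, square the half-power; if odd, multiply by the base once.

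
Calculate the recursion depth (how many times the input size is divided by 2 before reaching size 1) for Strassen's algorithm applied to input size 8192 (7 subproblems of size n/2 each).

For divide and conquer with division factor 2:

Problem sizes at each level:
Level 0: 8192
Level 1: 4096
Level 2: 2048
Level 3: 1024
Level 4: 512
Level 5: 256
Level 6: 128
Level 7: 64
Level 8: 32
Level 9: 16
Level 10: 8
Level 11: 4
Level 12: 2
Level 13: 1

The root is level 0 and the size-1 base case is level 13 (the tree spans levels 0 through 13, i.e. 14 levels counting the root), so the depth is the number of divisions: log_2(8192) = 13

The recursion tree depth is log_2(8192) = 13. At each level, the problem size is divided by 2, so it takes 13 divisions to reduce to a base case of size 1. The algorithm makes 7 recursive calls at each level.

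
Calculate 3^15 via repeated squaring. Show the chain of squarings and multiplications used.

Computing 3^15 by squaring (build up from 3^1; each line after the first costs one multiplication):

3^1 = 3
3^2 = (3^1)^2 = 3^2 = 9
3^3 = 3 * 3^2 = 3 * 9 = 27
3^6 = (3^3)^2 = 27^2 = 729
3^7 = 3 * 3^6 = 3 * 729 = 2187
3^14 = (3^7)^2 = 2187^2 = 4782969
3^15 = 3 * 3^14 = 3 * 4782969 = 14348907

Result: 14348907
Multiplications needed: 6 (6 lines after 3^1)

3^15 = 14348907. Using exponentiation by squaring, this requires 6 multiplications. The key idea: if the exponent is even, square the half-power; if odd, multiply by the base once.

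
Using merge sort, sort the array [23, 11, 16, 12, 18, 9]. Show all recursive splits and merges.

Merge sort trace:

Split: [23, 11, 16, 12, 18, 9] -> [23, 11, 16] and [12, 18, 9]
  Split: [23, 11, 16] -> [23] and [11, 16]
    Split: [11, 16] -> [11] and [16]
    Merge: [11] + [16] -> [11, 16]
  Merge: [23] + [11, 16] -> [11, 16, 23]
  Split: [12, 18, 9] -> [12] and [18, 9]
    Split: [18, 9] -> [18] and [9]
    Merge: [18] + [9] -> [9, 18]
  Merge: [12] + [9, 18] -> [9, 12, 18]
Merge: [11, 16, 23] + [9, 12, 18] -> [9, 11, 12, 16, 18, 23]

Final sorted array: [9, 11, 12, 16, 18, 23]

The merge sort proceeds by recursively splitting the array and merging sorted halves.
After all merges, the sorted array is [9, 11, 12, 16, 18, 23].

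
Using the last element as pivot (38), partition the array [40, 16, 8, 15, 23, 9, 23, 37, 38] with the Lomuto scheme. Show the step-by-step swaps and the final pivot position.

Lomuto partition with pivot = 38:

Initial array: [40, 16, 8, 15, 23, 9, 23, 37, 38]

arr[0]=40 > 38: no swap
arr[1]=16 <= 38: swap with position 0, array becomes [16, 40, 8, 15, 23, 9, 23, 37, 38]
arr[2]=8 <= 38: swap with position 1, array becomes [16, 8, 40, 15, 23, 9, 23, 37, 38]
arr[3]=15 <= 38: swap with position 2, array becomes [16, 8, 15, 40, 23, 9, 23, 37, 38]
arr[4]=23 <= 38: swap with position 3, array becomes [16, 8, 15, 23, 40, 9, 23, 37, 38]
arr[5]=9 <= 38: swap with position 4, array becomes [16, 8, 15, 23, 9, 40, 23, 37, 38]
arr[6]=23 <= 38: swap with position 5, array becomes [16, 8, 15, 23, 9, 23, 40, 37, 38]
arr[7]=37 <= 38: swap with position 6, array becomes [16, 8, 15, 23, 9, 23, 37, 40, 38]

Place pivot at position 7: [16, 8, 15, 23, 9, 23, 37, 38, 40]
Pivot position: 7

After partitioning with pivot 38, the array becomes [16, 8, 15, 23, 9, 23, 37, 38, 40]. The pivot is placed at index 7. All elements to the left of the pivot are <= 38, and all elements to the right are > 38.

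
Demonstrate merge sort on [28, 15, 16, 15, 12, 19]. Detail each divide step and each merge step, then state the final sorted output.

Merge sort trace:

Split: [28, 15, 16, 15, 12, 19] -> [28, 15, 16] and [15, 12, 19]
  Split: [28, 15, 16] -> [28] and [15, 16]
    Split: [15, 16] -> [15] and [16]
    Merge: [15] + [16] -> [15, 16]
  Merge: [28] + [15, 16] -> [15, 16, 28]
  Split: [15, 12, 19] -> [15] and [12, 19]
    Split: [12, 19] -> [12] and [19]
    Merge: [12] + [19] -> [12, 19]
  Merge: [15] + [12, 19] -> [12, 15, 19]
Merge: [15, 16, 28] + [12, 15, 19] -> [12, 15, 15, 16, 19, 28]

Final sorted array: [12, 15, 15, 16, 19, 28]

The merge sort proceeds by recursively splitting the array and merging sorted halves.
After all merges, the sorted array is [12, 15, 15, 16, 19, 28].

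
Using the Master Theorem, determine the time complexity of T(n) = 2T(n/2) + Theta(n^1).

Master Theorem for T(n) = 2T(n/2) + O(n^1):

a = 2, b = 2, c = 1
log_b(a) = log_2(2) = 1.0000

Case 2: c = 1 = log_2(2) = 1.0000
T(n) = O(n^1 log n) = O(n log n)

For T(n) = 2T(n/2) + O(n^1): log_2(2) = 1.0000. This is Case 2 of the Master Theorem (c = log_b(a), equal work at all levels), giving O(n log n).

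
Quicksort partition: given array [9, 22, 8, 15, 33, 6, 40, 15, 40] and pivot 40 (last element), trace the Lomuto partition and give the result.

Lomuto partition with pivot = 40:

Initial array: [9, 22, 8, 15, 33, 6, 40, 15, 40]

arr[0]=9 <= 40: swap with position 0, array becomes [9, 22, 8, 15, 33, 6, 40, 15, 40]
arr[1]=22 <= 40: swap with position 1, array becomes [9, 22, 8, 15, 33, 6, 40, 15, 40]
arr[2]=8 <= 40: swap with position 2, array becomes [9, 22, 8, 15, 33, 6, 40, 15, 40]
arr[3]=15 <= 40: swap with position 3, array becomes [9, 22, 8, 15, 33, 6, 40, 15, 40]
arr[4]=33 <= 40: swap with position 4, array becomes [9, 22, 8, 15, 33, 6, 40, 15, 40]
arr[5]=6 <= 40: swap with position 5, array becomes [9, 22, 8, 15, 33, 6, 40, 15, 40]
arr[6]=40 <= 40: swap with position 6, array becomes [9, 22, 8, 15, 33, 6, 40, 15, 40]
arr[7]=15 <= 40: swap with position 7, array becomes [9, 22, 8, 15, 33, 6, 40, 15, 40]

Place pivot at position 8: [9, 22, 8, 15, 33, 6, 40, 15, 40]
Pivot position: 8

After partitioning with pivot 40, the array becomes [9, 22, 8, 15, 33, 6, 40, 15, 40]. The pivot is placed at index 8. All elements to the left of the pivot are <= 40, and all elements to the right are > 40.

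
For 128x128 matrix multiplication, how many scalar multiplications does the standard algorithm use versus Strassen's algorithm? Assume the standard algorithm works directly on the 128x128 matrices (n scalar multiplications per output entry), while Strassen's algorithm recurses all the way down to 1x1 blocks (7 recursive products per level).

Matrix multiplication for 128x128 matrices:

Standard algorithm: 128^3 = 2097152 multiplications
Strassen's algorithm: 7^(log2(128)) = 7^7 = 823543 multiplications
Savings: 2097152 - 823543 = 1273609 multiplications

Standard: 2097152 multiplications (128^3). Strassen: 823543 multiplications (7^7). Strassen reduces 8 recursive multiplications to 7 at each level.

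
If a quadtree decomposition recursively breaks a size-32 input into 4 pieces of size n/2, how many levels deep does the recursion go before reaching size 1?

For divide and conquer with division factor 2:

Problem sizes at each level:
Level 0: 32
Level 1: 16
Level 2: 8
Level 3: 4
Level 4: 2
Level 5: 1

The root is level 0 and the size-1 base case is level 5 (the tree spans levels 0 through 5, i.e. 6 levels counting the root), so the depth is the number of divisions: log_2(32) = 5

The recursion tree depth is log_2(32) = 5. At each level, the problem size is divided by 2, so it takes 5 divisions to reduce to a base case of size 1. The algorithm makes 4 recursive calls at each level.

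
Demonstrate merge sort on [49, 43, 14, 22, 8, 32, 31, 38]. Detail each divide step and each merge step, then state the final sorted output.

Merge sort trace:

Split: [49, 43, 14, 22, 8, 32, 31, 38] -> [49, 43, 14, 22] and [8, 32, 31, 38]
  Split: [49, 43, 14, 22] -> [49, 43] and [14, 22]
    Split: [49, 43] -> [49] and [43]
    Merge: [49] + [43] -> [43, 49]
    Split: [14, 22] -> [14] and [22]
    Merge: [14] + [22] -> [14, 22]
  Merge: [43, 49] + [14, 22] -> [14, 22, 43, 49]
  Split: [8, 32, 31, 38] -> [8, 32] and [31, 38]
    Split: [8, 32] -> [8] and [32]
    Merge: [8] + [32] -> [8, 32]
    Split: [31, 38] -> [31] and [38]
    Merge: [31] + [38] -> [31, 38]
  Merge: [8, 32] + [31, 38] -> [8, 31, 32, 38]
Merge: [14, 22, 43, 49] + [8, 31, 32, 38] -> [8, 14, 22, 31, 32, 38, 43, 49]

Final sorted array: [8, 14, 22, 31, 32, 38, 43, 49]

The merge sort proceeds by recursively splitting the array and merging sorted halves.
After all merges, the sorted array is [8, 14, 22, 31, 32, 38, 43, 49].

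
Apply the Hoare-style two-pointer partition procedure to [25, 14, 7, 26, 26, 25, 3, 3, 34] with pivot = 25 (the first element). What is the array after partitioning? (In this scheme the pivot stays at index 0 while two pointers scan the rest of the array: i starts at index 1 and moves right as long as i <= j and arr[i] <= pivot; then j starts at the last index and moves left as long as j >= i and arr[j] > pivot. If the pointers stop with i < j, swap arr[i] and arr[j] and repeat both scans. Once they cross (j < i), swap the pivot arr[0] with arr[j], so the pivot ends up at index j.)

Hoare-style two-pointer partition with pivot = 25:

Initial array: [25, 14, 7, 26, 26, 25, 3, 3, 34]

Pointers start at i = 1, j = 8.
i stops at index 3 (arr[3]=26 > 25), j stops at index 7 (arr[7]=3 <= 25): swap arr[3] and arr[7], array becomes [25, 14, 7, 3, 26, 25, 3, 26, 34]
i stops at index 4 (arr[4]=26 > 25), j stops at index 6 (arr[6]=3 <= 25): swap arr[4] and arr[6], array becomes [25, 14, 7, 3, 3, 25, 26, 26, 34]
i ends at 6, j ends at 5: the pointers have crossed (j < i), so scanning stops.

Swap pivot arr[0] with arr[5] to place pivot at position 5: [25, 14, 7, 3, 3, 25, 26, 26, 34]
Pivot position: 5

After partitioning with pivot 25, the array becomes [25, 14, 7, 3, 3, 25, 26, 26, 34]. The pivot is placed at index 5. All elements to the left of the pivot are <= 25, and all elements to the right are > 25.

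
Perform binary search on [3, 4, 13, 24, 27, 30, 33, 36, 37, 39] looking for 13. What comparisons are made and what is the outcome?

Binary search for 13 in [3, 4, 13, 24, 27, 30, 33, 36, 37, 39]:

lo=0, hi=9, mid=4, arr[mid]=27 -> 27 > 13, search left half
lo=0, hi=3, mid=1, arr[mid]=4 -> 4 < 13, search right half
lo=2, hi=3, mid=2, arr[mid]=13 -> Found target at index 2!

Binary search finds 13 at index 2 after 3 comparisons. The search repeatedly halves the search space by comparing with the middle element.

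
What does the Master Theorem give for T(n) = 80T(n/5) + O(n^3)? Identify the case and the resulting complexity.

Master Theorem for T(n) = 80T(n/5) + O(n^3):

a = 80, b = 5, c = 3
log_b(a) = log_5(80) = 2.7227

Case 3: c = 3 > log_5(80) = 2.7227
T(n) = O(n^3) = O(n^3)

For T(n) = 80T(n/5) + O(n^3): log_5(80) = 2.7227. This is Case 3 of the Master Theorem (c > log_b(a), work dominated by root), giving O(n^3).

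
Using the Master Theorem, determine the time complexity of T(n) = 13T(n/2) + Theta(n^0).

Master Theorem for T(n) = 13T(n/2) + O(n^0):

a = 13, b = 2, c = 0
log_b(a) = log_2(13) = 3.7004

Case 1: c = 0 < log_2(13) = 3.7004
T(n) = O(n^(log_2 13))

For T(n) = 13T(n/2) + O(n^0): log_2(13) = 3.7004. This is Case 1 of the Master Theorem (c < log_b(a), work dominated by leaves), giving O(n^(log_2 13)).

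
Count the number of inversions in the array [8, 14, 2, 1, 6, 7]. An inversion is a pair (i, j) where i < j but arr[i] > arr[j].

Finding inversions in [8, 14, 2, 1, 6, 7]:

(0, 2): arr[0]=8 > arr[2]=2
(0, 3): arr[0]=8 > arr[3]=1
(0, 4): arr[0]=8 > arr[4]=6
(0, 5): arr[0]=8 > arr[5]=7
(1, 2): arr[1]=14 > arr[2]=2
(1, 3): arr[1]=14 > arr[3]=1
(1, 4): arr[1]=14 > arr[4]=6
(1, 5): arr[1]=14 > arr[5]=7
(2, 3): arr[2]=2 > arr[3]=1

Total inversions: 9

The array has 9 inversion(s): (0,2), (0,3), (0,4), (0,5), (1,2), (1,3), (1,4), (1,5), (2,3). Each pair (i,j) satisfies i < j and arr[i] > arr[j].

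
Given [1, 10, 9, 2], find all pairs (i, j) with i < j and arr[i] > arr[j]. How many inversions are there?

Finding inversions in [1, 10, 9, 2]:

(1, 2): arr[1]=10 > arr[2]=9
(1, 3): arr[1]=10 > arr[3]=2
(2, 3): arr[2]=9 > arr[3]=2

Total inversions: 3

The array has 3 inversion(s): (1,2), (1,3), (2,3). Each pair (i,j) satisfies i < j and arr[i] > arr[j].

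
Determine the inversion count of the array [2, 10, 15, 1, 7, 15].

Finding inversions in [2, 10, 15, 1, 7, 15]:

(0, 3): arr[0]=2 > arr[3]=1
(1, 3): arr[1]=10 > arr[3]=1
(1, 4): arr[1]=10 > arr[4]=7
(2, 3): arr[2]=15 > arr[3]=1
(2, 4): arr[2]=15 > arr[4]=7

Total inversions: 5

The array has 5 inversion(s): (0,3), (1,3), (1,4), (2,3), (2,4). Each pair (i,j) satisfies i < j and arr[i] > arr[j].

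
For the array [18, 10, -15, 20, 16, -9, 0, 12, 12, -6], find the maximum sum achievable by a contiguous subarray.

Using Kadane's algorithm on [18, 10, -15, 20, 16, -9, 0, 12, 12, -6]:

Scanning through the array:
Position 1 (value 10): max_ending_here = 28, max_so_far = 28
Position 2 (value -15): max_ending_here = 13, max_so_far = 28
Position 3 (value 20): max_ending_here = 33, max_so_far = 33
Position 4 (value 16): max_ending_here = 49, max_so_far = 49
Position 5 (value -9): max_ending_here = 40, max_so_far = 49
Position 6 (value 0): max_ending_here = 40, max_so_far = 49
Position 7 (value 12): max_ending_here = 52, max_so_far = 52
Position 8 (value 12): max_ending_here = 64, max_so_far = 64
Position 9 (value -6): max_ending_here = 58, max_so_far = 64

Maximum subarray: [18, 10, -15, 20, 16, -9, 0, 12, 12]
Maximum sum: 64

The maximum subarray is [18, 10, -15, 20, 16, -9, 0, 12, 12] with sum 64. This subarray runs from index 0 to index 8.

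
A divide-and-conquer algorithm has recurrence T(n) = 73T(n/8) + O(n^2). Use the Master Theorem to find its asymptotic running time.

Master Theorem for T(n) = 73T(n/8) + O(n^2):

a = 73, b = 8, c = 2
log_b(a) = log_8(73) = 2.0633

Case 1: c = 2 < log_8(73) = 2.0633
T(n) = O(n^(log_8 73))

For T(n) = 73T(n/8) + O(n^2): log_8(73) = 2.0633. This is Case 1 of the Master Theorem (c < log_b(a), work dominated by leaves), giving O(n^(log_8 73)).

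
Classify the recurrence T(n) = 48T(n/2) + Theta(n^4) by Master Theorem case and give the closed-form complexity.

Master Theorem for T(n) = 48T(n/2) + O(n^4):

a = 48, b = 2, c = 4
log_b(a) = log_2(48) = 5.5850

Case 1: c = 4 < log_2(48) = 5.5850
T(n) = O(n^(log_2 48))

For T(n) = 48T(n/2) + O(n^4): log_2(48) = 5.5850. This is Case 1 of the Master Theorem (c < log_b(a), work dominated by leaves), giving O(n^(log_2 48)).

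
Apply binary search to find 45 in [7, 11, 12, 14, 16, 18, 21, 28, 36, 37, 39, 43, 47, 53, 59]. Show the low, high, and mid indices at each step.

Binary search for 45 in [7, 11, 12, 14, 16, 18, 21, 28, 36, 37, 39, 43, 47, 53, 59]:

lo=0, hi=14, mid=7, arr[mid]=28 -> 28 < 45, search right half
lo=8, hi=14, mid=11, arr[mid]=43 -> 43 < 45, search right half
lo=12, hi=14, mid=13, arr[mid]=53 -> 53 > 45, search left half
lo=12, hi=12, mid=12, arr[mid]=47 -> 47 > 45, search left half
lo=12 > hi=11, target 45 not found

Binary search determines that 45 is not in the array after 4 comparisons. The search space was exhausted without finding the target.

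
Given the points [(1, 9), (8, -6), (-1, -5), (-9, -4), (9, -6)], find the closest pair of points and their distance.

Computing all pairwise distances among 5 points:

d((1, 9), (8, -6)) = 16.5529
d((1, 9), (-1, -5)) = 14.1421
d((1, 9), (-9, -4)) = 16.4012
d((1, 9), (9, -6)) = 17.0
d((8, -6), (-1, -5)) = 9.0554
d((8, -6), (-9, -4)) = 17.1172
d((8, -6), (9, -6)) = 1.0 <-- minimum
d((-1, -5), (-9, -4)) = 8.0623
d((-1, -5), (9, -6)) = 10.0499
d((-9, -4), (9, -6)) = 18.1108

Closest pair: (8, -6) and (9, -6) with distance 1.0

The closest pair is (8, -6) and (9, -6) with Euclidean distance 1.0. For 5 points, brute-force pairwise comparison is shown above. For large n, the divide-and-conquer algorithm (sort by x, recurse on halves, check the dividing strip) achieves O(n log n).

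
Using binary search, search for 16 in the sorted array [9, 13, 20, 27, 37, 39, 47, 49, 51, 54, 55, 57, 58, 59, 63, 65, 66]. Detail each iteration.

Binary search for 16 in [9, 13, 20, 27, 37, 39, 47, 49, 51, 54, 55, 57, 58, 59, 63, 65, 66]:

lo=0, hi=16, mid=8, arr[mid]=51 -> 51 > 16, search left half
lo=0, hi=7, mid=3, arr[mid]=27 -> 27 > 16, search left half
lo=0, hi=2, mid=1, arr[mid]=13 -> 13 < 16, search right half
lo=2, hi=2, mid=2, arr[mid]=20 -> 20 > 16, search left half
lo=2 > hi=1, target 16 not found

Binary search determines that 16 is not in the array after 4 comparisons. The search space was exhausted without finding the target.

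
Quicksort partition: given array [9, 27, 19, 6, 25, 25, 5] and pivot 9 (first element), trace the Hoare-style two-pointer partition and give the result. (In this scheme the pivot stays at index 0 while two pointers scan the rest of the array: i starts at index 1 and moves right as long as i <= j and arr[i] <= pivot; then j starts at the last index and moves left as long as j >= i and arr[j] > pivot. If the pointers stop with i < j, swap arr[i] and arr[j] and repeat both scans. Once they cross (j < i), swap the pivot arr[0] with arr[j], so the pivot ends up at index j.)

Hoare-style two-pointer partition with pivot = 9:

Initial array: [9, 27, 19, 6, 25, 25, 5]

Pointers start at i = 1, j = 6.
i stops at index 1 (arr[1]=27 > 9), j stops at index 6 (arr[6]=5 <= 9): swap arr[1] and arr[6], array becomes [9, 5, 19, 6, 25, 25, 27]
i stops at index 2 (arr[2]=19 > 9), j stops at index 3 (arr[3]=6 <= 9): swap arr[2] and arr[3], array becomes [9, 5, 6, 19, 25, 25, 27]
i ends at 3, j ends at 2: the pointers have crossed (j < i), so scanning stops.

Swap pivot arr[0] with arr[2] to place pivot at position 2: [6, 5, 9, 19, 25, 25, 27]
Pivot position: 2

After partitioning with pivot 9, the array becomes [6, 5, 9, 19, 25, 25, 27]. The pivot is placed at index 2. All elements to the left of the pivot are <= 9, and all elements to the right are > 9.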